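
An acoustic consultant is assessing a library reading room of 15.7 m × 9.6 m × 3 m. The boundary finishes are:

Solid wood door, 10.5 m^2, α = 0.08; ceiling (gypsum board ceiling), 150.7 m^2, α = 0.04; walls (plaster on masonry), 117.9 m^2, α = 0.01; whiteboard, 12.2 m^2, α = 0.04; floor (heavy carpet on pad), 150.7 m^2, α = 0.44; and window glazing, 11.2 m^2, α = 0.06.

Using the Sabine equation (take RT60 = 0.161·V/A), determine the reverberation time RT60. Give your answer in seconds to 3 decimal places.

Equivalent absorption area: A = 10.5×0.08 + 150.7×0.04 + 117.9×0.01 + 12.2×0.04 + 150.7×0.44 + 11.2×0.06 = 75.515 m^2.
Room volume: 452.16 m³.
RT60 = 0.161 · V / A = 0.161 × 452.16 / 75.515 = 0.964 s.

0.964 s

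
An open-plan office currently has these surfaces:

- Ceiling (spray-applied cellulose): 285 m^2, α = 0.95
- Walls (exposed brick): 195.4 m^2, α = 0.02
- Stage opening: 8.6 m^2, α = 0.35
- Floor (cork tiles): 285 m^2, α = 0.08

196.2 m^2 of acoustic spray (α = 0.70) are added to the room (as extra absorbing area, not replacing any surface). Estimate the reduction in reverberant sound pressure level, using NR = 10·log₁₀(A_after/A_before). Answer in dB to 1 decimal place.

1.6 dB

Equivalent absorption area: A_before = 285*0.95 + 195.4*0.02 + 8.6*0.35 + 285*0.08 = 300.468 m^2.
Added absorption = 196.2 × 0.70 = 137.340 sabins.
New total A_after = 437.808 sabins.
NR = 10·log₁₀(437.808/300.468) = 1.6 dB.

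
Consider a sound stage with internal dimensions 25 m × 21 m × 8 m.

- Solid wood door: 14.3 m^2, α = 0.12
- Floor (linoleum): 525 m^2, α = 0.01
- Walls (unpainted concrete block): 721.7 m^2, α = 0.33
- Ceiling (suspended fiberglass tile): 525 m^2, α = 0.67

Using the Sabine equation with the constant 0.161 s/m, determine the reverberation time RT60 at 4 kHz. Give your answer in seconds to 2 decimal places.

Summing Sᵢαᵢ: 1.716 + 5.250 + 238.161 + 351.750 → A = 596.877 sabins.
Room volume: 4200 m³.
Sabine: RT60 = 0.161 × 4200 / 596.877 = 1.13 s.

1.13 sec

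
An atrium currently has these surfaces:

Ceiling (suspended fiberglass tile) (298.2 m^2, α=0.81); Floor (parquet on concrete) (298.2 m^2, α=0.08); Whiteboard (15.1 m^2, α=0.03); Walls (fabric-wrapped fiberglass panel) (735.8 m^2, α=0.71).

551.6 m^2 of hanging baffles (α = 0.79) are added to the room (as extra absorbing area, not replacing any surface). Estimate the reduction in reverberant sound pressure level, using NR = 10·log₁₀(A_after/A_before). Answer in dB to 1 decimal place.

Equivalent absorption area: A_before = 298.2*0.81 + 298.2*0.08 + 15.1*0.03 + 735.8*0.71 = 788.269 m^2.
Added absorption = 551.6 × 0.79 = 435.764 sabins.
New total A_after = 1224.033 sabins.
NR = 10·log₁₀(1224.033/788.269) = 1.9 dB.

1.9 dB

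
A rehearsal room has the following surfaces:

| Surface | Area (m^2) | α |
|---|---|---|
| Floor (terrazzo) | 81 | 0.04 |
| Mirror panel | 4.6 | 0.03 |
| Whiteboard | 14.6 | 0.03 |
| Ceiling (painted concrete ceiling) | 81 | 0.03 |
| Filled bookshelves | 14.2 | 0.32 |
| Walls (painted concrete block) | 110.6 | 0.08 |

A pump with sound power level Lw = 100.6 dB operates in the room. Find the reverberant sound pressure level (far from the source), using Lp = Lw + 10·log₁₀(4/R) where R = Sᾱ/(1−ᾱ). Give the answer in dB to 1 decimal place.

93.4 dB

A = 19.638 sabins; S = 306.0 m^2.
ᾱ = 19.638/306.0 = 0.0642; R = Sᾱ/(1−ᾱ) = 19.638/(1−0.0642) = 20.985 m^2.
Lp = Lw + 10 log₁₀(4/R) = 100.6 -7.20 = 93.4 dB.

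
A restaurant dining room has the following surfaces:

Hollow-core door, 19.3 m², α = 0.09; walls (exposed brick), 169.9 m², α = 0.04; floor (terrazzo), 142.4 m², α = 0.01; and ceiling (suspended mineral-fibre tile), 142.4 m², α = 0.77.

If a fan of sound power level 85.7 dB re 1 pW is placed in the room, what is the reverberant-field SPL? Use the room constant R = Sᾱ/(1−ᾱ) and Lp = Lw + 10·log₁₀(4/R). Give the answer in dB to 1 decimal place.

A = 119.605 sabins; S = 474.0 m².
ᾱ = 0.2523, so room constant R = A/(1−ᾱ) = 159.964 m².
Lp = Lw + 10 log₁₀(4/R) = 85.7 -16.02 = 69.7 dB.

69.7 dB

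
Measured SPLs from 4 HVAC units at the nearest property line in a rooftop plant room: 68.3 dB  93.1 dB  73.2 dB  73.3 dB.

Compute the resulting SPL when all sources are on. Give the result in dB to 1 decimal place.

Converting to relative power and adding: 10^(68.3/10) + 10^(93.1/10) + 10^(73.2/10) + 10^(73.3/10) = 2.091e+09.
Combined level = 10 log₁₀(2.091e+09) = 93.2 dB.

93.2 dB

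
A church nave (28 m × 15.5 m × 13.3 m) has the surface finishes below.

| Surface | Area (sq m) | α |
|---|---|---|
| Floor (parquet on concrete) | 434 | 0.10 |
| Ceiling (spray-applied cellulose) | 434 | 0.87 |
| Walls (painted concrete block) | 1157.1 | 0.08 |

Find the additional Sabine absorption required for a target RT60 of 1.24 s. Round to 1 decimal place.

235.9 sabins

Equivalent absorption area: A₁ = 434·0.10 + 434·0.87 + 1157.1·0.08 = 513.548 sq m.
Target A₂ = 0.161·5772.2/1.24 = 749.455 sabins (V = 5772.2 m³).
Shortfall: 749.455 − 513.548 = 235.9 sabins.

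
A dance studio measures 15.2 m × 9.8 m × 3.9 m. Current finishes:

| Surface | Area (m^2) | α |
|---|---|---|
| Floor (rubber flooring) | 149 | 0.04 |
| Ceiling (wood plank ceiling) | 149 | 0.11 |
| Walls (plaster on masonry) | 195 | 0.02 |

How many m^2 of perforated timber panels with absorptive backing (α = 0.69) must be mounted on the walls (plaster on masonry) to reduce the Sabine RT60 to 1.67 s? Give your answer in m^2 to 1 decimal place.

44.4

Equivalent absorption area: A₁ = 149×0.04 + 149×0.11 + 195×0.02 = 26.250 m^2.
V = 580.944 m³. Target absorption A₂ = 0.161 × 580.944 / 1.67 = 56.007 sabins.
ΔA needed = 56.007 − 26.250 = 29.757 sabins.
Each m^2 of panel replacing the walls (plaster on masonry) adds (0.69 − 0.02) = 0.67 sabins.
Area = ΔA/Δα = 29.757/0.67 = 44.4 m^2.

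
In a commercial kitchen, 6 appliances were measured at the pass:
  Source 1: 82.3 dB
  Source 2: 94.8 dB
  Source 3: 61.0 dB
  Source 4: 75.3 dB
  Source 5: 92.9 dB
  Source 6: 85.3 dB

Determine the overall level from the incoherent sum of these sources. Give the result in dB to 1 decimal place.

Σ 10^(Lᵢ/10) = 5.514e+09.
Combined level = 10 log₁₀(5.514e+09) = 97.4 dB.

97.4 dB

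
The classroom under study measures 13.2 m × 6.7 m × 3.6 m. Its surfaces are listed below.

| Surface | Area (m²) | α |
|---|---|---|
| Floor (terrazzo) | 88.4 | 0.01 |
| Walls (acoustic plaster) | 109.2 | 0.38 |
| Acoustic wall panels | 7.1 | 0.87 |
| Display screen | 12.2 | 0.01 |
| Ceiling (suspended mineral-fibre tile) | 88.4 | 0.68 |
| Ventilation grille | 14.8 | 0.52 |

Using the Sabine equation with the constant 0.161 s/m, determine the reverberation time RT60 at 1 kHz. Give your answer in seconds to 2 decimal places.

0.44 s

Equivalent absorption area: A = 88.4*0.01 + 109.2*0.38 + 7.1*0.87 + 12.2*0.01 + 88.4*0.68 + 14.8*0.52 = 116.487 m².
V = 13.2·6.7·3.6 = 318.384 m³.
Sabine: RT60 = 0.161 × 318.384 / 116.487 = 0.44 s.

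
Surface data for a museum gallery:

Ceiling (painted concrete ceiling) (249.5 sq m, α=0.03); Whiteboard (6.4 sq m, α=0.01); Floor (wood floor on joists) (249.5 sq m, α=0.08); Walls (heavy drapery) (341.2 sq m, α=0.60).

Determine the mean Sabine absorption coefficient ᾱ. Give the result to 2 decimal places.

0.27

S = Σ Sᵢ = 249.5 + 6.4 + 249.5 + 341.2 = 846.6 sq m.
Weighted sum Σ Sα = 232.229.
ᾱ = 232.229 / 846.6 = 0.27.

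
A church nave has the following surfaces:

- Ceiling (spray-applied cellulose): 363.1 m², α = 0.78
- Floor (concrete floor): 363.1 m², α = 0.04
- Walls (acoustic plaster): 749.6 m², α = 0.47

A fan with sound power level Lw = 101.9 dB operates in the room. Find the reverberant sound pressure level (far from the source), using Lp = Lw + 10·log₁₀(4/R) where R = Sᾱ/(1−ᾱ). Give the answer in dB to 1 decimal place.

77.3 dB

A = 650.054 sabins; S = 1475.8 m².
ᾱ = 650.054/1475.8 = 0.4405; R = Sᾱ/(1−ᾱ) = 650.054/(1−0.4405) = 1161.848 m².
Lp = 101.9 + 10·log₁₀(4/1161.848) = 101.9 + (-24.63) = 77.3 dB.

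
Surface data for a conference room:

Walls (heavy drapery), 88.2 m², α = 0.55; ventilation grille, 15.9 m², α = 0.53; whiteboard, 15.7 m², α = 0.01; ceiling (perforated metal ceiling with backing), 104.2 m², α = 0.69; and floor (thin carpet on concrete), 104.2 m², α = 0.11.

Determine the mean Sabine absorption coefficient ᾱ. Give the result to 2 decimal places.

Total surface area S = 328.2 m².
Weighted sum Σ Sα = 140.454.
ᾱ = 140.454 / 328.2 = 0.43.

0.43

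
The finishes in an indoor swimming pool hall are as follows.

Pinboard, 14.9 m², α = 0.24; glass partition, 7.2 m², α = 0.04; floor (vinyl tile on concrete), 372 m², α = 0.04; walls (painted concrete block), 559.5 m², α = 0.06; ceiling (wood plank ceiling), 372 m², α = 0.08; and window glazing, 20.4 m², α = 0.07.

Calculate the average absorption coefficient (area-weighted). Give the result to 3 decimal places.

0.062

S = Σ Sᵢ = 14.9 + 7.2 + 372 + 559.5 + 372 + 20.4 = 1346.0 m².
Σ(Sᵢαᵢ) = 14.9×0.24 + 7.2×0.04 + 372×0.04 + 559.5×0.06 + 372×0.08 + 20.4×0.07 = 83.502.
ᾱ = A/S = 0.062.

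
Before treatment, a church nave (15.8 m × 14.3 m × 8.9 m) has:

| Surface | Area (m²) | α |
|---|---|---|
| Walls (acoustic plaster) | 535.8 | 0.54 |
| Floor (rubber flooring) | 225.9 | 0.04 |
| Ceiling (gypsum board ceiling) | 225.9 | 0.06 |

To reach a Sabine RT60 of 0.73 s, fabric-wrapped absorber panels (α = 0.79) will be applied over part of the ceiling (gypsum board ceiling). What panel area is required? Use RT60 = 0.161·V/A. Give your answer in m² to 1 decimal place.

180.2

Summing Sᵢαᵢ: 289.332 + 9.036 + 13.554 → A₁ = 311.922 sabins.
V = 2010.866 m³. Target absorption A₂ = 0.161 × 2010.866 / 0.73 = 443.492 sabins.
Absorption to add: 443.492 − 311.922 = 131.570 sabins.
Each m² of panel replacing the ceiling (gypsum board ceiling) adds (0.79 − 0.06) = 0.73 sabins.
Area = ΔA/Δα = 131.570/0.73 = 180.2 m².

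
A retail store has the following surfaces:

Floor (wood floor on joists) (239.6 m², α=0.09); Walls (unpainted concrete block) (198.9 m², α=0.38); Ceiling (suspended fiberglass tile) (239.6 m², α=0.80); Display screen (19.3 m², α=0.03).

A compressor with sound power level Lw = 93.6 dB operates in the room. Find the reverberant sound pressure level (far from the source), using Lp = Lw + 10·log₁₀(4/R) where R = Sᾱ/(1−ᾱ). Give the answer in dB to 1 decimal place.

72.7 dB

A = 289.405 sabins; S = 697.4 m².
ᾱ = 0.4150, so room constant R = A/(1−ᾱ) = 494.709 m².
Lp = 93.6 + 10·log₁₀(4/494.709) = 93.6 + (-20.92) = 72.7 dB.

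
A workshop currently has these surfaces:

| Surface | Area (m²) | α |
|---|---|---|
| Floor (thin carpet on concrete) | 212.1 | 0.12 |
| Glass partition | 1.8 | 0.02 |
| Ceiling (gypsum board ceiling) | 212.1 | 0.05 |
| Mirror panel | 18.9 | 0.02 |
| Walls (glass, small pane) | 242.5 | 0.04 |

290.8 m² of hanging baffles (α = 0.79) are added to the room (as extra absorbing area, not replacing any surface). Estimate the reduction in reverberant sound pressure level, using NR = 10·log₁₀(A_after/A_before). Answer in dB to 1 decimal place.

A_before = Σ Sᵢαᵢ = 212.1*0.12 + 1.8*0.02 + 212.1*0.05 + 18.9*0.02 + 242.5*0.04 = 46.171 sabins.
Added absorption = 290.8 × 0.79 = 229.732 sabins.
New total A_after = 275.903 sabins.
Reduction = 10 log₁₀(A_after/A_before) = 10 log₁₀(5.9757) = 7.8 dB.

7.8 dB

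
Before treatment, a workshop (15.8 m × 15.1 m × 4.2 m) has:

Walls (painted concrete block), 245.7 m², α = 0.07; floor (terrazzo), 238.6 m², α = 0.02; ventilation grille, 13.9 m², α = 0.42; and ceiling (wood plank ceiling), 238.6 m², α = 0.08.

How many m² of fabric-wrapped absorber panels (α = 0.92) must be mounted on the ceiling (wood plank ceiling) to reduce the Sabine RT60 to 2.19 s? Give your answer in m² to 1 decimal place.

Equivalent absorption area: A₁ = 245.7*0.07 + 238.6*0.02 + 13.9*0.42 + 238.6*0.08 = 46.897 m².
V = 1002.036 m³. Target absorption A₂ = 0.161 × 1002.036 / 2.19 = 73.666 sabins.
ΔA needed = 73.666 − 46.897 = 26.769 sabins.
Net gain per m²: Δα = 0.92 − 0.08 = 0.84.
Area = ΔA/Δα = 26.769/0.84 = 31.9 m².

31.9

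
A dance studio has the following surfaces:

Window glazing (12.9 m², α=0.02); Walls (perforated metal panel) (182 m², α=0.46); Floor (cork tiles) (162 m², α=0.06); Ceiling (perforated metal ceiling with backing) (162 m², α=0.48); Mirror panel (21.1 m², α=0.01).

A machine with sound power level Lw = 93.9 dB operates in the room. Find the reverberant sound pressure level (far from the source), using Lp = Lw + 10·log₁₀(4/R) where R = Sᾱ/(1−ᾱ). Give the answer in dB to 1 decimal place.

A = 171.669 sabins; S = 540.0 m².
ᾱ = 171.669/540.0 = 0.3179; R = Sᾱ/(1−ᾱ) = 171.669/(1−0.3179) = 251.677 m².
Lp = 93.9 + 10·log₁₀(4/251.677) = 93.9 + (-17.99) = 75.9 dB.

75.9 dB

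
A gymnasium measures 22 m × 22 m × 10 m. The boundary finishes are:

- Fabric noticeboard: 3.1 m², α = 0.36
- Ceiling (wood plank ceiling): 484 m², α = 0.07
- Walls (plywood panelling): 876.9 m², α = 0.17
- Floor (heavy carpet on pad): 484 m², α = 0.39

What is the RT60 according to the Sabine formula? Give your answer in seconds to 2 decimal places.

A = Σ Sᵢαᵢ = 3.1×0.36 + 484×0.07 + 876.9×0.17 + 484×0.39 = 372.829 sabins.
Room volume: 4840 m³.
T = 0.161 V/A = 0.161·4840/372.829 = 2.09 s.

2.09 seconds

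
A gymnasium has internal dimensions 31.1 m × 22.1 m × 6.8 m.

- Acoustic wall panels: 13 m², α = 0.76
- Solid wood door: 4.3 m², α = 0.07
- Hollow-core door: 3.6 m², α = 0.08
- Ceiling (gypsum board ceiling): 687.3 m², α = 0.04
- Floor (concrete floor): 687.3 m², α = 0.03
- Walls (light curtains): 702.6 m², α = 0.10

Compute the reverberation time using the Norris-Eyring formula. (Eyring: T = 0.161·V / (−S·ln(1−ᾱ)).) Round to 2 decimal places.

S = Σ Sᵢ = 2098.1 m².
Absorption A = 13×0.76 + 4.3×0.07 + 3.6×0.08 + 687.3×0.04 + 687.3×0.03 + 702.6×0.10 = 128.840 sabins.
ᾱ = 128.840 / 2098.1 = 0.0614.
−S·ln(1−ᾱ) = −2098.1 × ln(1 − 0.0614) = 132.948.
V = 31.1 × 22.1 × 6.8 = 4673.708 m³.
T = 0.161·V/[−S·ln(1−ᾱ)] = 0.161·4673.708/132.948 = 5.66 s.

5.66 s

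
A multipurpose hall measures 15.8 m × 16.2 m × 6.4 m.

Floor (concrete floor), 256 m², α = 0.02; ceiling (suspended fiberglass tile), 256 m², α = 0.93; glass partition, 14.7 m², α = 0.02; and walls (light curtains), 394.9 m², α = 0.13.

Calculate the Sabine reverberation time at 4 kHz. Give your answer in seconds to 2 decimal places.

0.89 seconds

Summing Sᵢαᵢ: 5.120 + 238.080 + 0.294 + 51.337 → A = 294.831 sabins.
Room volume: 1638.144 m³.
RT60 = 0.161 · V / A = 0.161 × 1638.144 / 294.831 = 0.89 s.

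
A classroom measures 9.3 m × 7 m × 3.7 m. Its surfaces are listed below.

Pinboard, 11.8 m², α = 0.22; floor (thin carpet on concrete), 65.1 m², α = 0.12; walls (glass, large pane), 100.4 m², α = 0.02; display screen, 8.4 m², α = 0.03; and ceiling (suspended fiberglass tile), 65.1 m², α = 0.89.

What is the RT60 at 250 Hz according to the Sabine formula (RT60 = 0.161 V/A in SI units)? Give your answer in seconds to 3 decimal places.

0.549 s

Summing Sᵢαᵢ: 2.596 + 7.812 + 2.008 + 0.252 + 57.939 → A = 70.607 sabins.
Room volume: 240.87 m³.
T = 0.161 V/A = 0.161·240.87/70.607 = 0.549 s.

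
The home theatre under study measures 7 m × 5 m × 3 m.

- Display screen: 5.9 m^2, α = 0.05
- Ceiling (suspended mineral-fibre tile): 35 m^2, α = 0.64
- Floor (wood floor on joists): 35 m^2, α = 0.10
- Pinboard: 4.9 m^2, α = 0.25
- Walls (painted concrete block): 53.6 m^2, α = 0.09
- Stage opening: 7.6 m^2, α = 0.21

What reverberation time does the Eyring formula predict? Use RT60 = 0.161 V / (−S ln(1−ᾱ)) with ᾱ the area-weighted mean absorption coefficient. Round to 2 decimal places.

S = Σ Sᵢ = 142.0 m^2.
Σ(Sᵢαᵢ) = 5.9·0.05 + 35·0.64 + 35·0.10 + 4.9·0.25 + 53.6·0.09 + 7.6·0.21 = 33.840.
ᾱ = 33.840 / 142.0 = 0.2383.
Eyring denominator: −S ln(1−ᾱ) = 38.653.
V = 7 × 5 × 3 = 105 m³.
T = 0.161·V/[−S·ln(1−ᾱ)] = 0.161·105/38.653 = 0.44 s.

0.44 sec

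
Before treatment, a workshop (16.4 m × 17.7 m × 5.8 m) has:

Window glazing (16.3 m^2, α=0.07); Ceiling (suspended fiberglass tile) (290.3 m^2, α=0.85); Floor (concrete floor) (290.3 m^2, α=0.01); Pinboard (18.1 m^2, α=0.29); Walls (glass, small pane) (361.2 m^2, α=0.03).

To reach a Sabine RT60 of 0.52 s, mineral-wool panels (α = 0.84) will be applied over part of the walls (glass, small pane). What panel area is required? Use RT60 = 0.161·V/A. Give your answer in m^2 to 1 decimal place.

Total absorption A₁ = 16.3·0.07 + 290.3·0.85 + 290.3·0.01 + 18.1·0.29 + 361.2·0.03
  = 1.141 + 246.755 + 2.903 + 5.249 + 10.836 = 266.884 m^2 sabins.
V = 1683.624 m³. Target absorption A₂ = 0.161 × 1683.624 / 0.52 = 521.276 sabins.
ΔA needed = 521.276 − 266.884 = 254.392 sabins.
Net gain per m^2: Δα = 0.84 − 0.03 = 0.81.
Area = ΔA/Δα = 254.392/0.81 = 314.1 m^2.

314.1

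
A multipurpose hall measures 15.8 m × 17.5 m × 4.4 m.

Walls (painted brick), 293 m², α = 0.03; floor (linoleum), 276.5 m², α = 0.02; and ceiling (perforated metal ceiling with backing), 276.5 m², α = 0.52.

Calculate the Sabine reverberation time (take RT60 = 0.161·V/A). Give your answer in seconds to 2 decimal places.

Summing Sᵢαᵢ: 8.790 + 5.530 + 143.780 → A = 158.100 sabins.
Volume V = 15.8 × 17.5 × 4.4 = 1216.6 m³.
Sabine: RT60 = 0.161 × 1216.6 / 158.100 = 1.24 s.

1.24 s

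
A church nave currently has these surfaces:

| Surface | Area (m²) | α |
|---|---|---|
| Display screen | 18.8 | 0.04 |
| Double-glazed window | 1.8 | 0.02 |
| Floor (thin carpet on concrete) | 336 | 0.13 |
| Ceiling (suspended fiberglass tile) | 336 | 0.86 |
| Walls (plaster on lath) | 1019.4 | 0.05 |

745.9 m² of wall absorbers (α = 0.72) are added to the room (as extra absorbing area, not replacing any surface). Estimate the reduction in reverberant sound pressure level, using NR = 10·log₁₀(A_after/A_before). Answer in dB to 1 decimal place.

3.8 dB

Total absorption A_before = 18.8×0.04 + 1.8×0.02 + 336×0.13 + 336×0.86 + 1019.4×0.05
  = 0.752 + 0.036 + 43.680 + 288.960 + 50.970 = 384.398 m² sabins.
Treatment contributes 745.9·0.72 = 537.048 sabins.
A_after = 384.398 + 537.048 = 921.446 sabins.
Reduction = 10 log₁₀(A_after/A_before) = 10 log₁₀(2.3971) = 3.8 dB.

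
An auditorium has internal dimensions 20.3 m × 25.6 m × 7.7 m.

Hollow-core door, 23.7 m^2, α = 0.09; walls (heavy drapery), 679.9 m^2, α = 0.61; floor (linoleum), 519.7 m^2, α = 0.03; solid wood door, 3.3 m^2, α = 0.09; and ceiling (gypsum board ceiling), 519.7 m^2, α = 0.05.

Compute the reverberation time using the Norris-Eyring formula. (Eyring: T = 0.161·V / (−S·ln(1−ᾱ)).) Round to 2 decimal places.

1.21 sec

Total surface area S = 23.7 + 679.9 + 519.7 + 3.3 + 519.7 = 1746.3 m^2.
Σ(Sᵢαᵢ) = 23.7×0.09 + 679.9×0.61 + 519.7×0.03 + 3.3×0.09 + 519.7×0.05 = 458.745.
Mean coefficient ᾱ = A/S = 0.2627.
−S·ln(1−ᾱ) = −1746.3 × ln(1 − 0.2627) = 532.203.
V = 20.3 × 25.6 × 7.7 = 4001.536 m³.
RT60 = 0.161 × 4001.536 / 532.203 = 1.21 s.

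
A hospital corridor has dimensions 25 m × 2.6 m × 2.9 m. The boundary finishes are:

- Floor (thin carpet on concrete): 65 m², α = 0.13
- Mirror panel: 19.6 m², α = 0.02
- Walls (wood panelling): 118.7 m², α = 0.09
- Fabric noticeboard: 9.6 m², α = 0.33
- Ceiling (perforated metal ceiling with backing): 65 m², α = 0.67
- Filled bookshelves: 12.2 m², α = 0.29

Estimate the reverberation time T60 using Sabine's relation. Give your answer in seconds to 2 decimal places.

Total absorption A = 65×0.13 + 19.6×0.02 + 118.7×0.09 + 9.6×0.33 + 65×0.67 + 12.2×0.29
  = 8.450 + 0.392 + 10.683 + 3.168 + 43.550 + 3.538 = 69.781 m² sabins.
Volume V = 25 × 2.6 × 2.9 = 188.5 m³.
Sabine: RT60 = 0.161 × 188.5 / 69.781 = 0.43 s.

0.43 sec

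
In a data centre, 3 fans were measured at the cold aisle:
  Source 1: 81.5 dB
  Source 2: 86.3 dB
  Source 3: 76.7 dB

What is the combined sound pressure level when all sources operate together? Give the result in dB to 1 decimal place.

87.9 dB

Converting to relative power and adding: 10^(81.5/10) + 10^(86.3/10) + 10^(76.7/10) = 6.146e+08.
L_total = 10·log₁₀(6.146e+08) = 87.9 dB.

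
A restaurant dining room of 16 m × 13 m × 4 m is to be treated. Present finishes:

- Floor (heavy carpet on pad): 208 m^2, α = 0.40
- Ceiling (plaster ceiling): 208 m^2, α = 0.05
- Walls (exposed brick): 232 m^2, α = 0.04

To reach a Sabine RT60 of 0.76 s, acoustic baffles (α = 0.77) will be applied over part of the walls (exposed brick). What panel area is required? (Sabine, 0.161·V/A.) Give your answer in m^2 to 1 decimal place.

100.5

Equivalent absorption area: A₁ = 208*0.40 + 208*0.05 + 232*0.04 = 102.880 m^2.
Required A₂ = 0.161·832/0.76 = 176.253 sabins.
Absorption to add: 176.253 − 102.880 = 73.373 sabins.
Each m^2 of panel replacing the walls (exposed brick) adds (0.77 − 0.04) = 0.73 sabins.
Area = ΔA/Δα = 73.373/0.73 = 100.5 m^2.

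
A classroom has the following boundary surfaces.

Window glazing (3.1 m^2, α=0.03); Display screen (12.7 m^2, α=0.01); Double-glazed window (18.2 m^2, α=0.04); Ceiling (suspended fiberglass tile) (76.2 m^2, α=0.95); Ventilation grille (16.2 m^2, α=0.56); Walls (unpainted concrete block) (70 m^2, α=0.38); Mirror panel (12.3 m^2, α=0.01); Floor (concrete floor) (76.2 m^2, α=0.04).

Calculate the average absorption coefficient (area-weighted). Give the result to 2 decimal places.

0.39

Total surface area S = 284.9 m^2.
Σ(Sᵢαᵢ) = 3.1×0.03 + 12.7×0.01 + 18.2×0.04 + 76.2×0.95 + 16.2×0.56 + 70×0.38 + 12.3×0.01 + 76.2×0.04 = 112.181.
ᾱ = 112.181 / 284.9 = 0.39.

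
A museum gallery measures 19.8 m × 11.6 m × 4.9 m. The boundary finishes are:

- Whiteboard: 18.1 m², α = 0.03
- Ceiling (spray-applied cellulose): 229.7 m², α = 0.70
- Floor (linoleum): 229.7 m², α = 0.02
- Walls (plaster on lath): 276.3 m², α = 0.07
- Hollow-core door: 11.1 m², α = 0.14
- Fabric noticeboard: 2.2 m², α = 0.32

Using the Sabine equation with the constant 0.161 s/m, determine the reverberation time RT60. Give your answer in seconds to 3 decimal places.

0.966 sec

Summing Sᵢαᵢ: 0.543 + 160.790 + 4.594 + 19.341 + 1.554 + 0.704 → A = 187.526 sabins.
Volume V = 19.8 × 11.6 × 4.9 = 1125.432 m³.
Sabine: RT60 = 0.161 × 1125.432 / 187.526 = 0.966 s.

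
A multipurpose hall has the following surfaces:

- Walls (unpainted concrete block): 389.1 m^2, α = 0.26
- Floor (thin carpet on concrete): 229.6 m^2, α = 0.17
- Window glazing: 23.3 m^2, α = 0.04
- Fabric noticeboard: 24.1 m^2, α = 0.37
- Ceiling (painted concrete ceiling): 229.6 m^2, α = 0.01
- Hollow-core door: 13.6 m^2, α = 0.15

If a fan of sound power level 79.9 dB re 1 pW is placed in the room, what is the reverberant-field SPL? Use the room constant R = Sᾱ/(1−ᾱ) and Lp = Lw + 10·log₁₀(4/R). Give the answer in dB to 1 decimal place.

63.2 dB

Σ(Sᵢαᵢ) = 389.1×0.26 + 229.6×0.17 + 23.3×0.04 + 24.1×0.37 + 229.6×0.01 + 13.6×0.15 = 154.383; total area S = 909.3 m^2.
ᾱ = 0.1698, so room constant R = A/(1−ᾱ) = 185.959 m^2.
Lp = Lw + 10 log₁₀(4/R) = 79.9 -16.67 = 63.2 dB.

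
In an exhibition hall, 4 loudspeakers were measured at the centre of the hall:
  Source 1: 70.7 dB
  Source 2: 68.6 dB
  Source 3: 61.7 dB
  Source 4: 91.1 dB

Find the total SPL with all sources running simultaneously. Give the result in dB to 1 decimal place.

91.2 dB

Σ 10^(Lᵢ/10) = 1.309e+09.
L_total = 10·log₁₀(1.309e+09) = 91.2 dB.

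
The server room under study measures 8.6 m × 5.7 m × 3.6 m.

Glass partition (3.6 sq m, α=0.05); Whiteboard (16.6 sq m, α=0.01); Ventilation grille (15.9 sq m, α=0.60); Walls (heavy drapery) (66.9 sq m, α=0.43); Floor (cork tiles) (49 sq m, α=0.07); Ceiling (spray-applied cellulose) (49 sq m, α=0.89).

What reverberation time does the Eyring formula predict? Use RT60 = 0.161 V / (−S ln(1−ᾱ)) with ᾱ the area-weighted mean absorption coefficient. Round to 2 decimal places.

0.25 sec

S = Σ Sᵢ = 201.0 sq m.
Absorption A = 3.6×0.05 + 16.6×0.01 + 15.9×0.60 + 66.9×0.43 + 49×0.07 + 49×0.89 = 85.693 sabins.
Mean coefficient ᾱ = A/S = 0.4263.
−S·ln(1−ᾱ) = −201.0 × ln(1 − 0.4263) = 111.685.
V = 8.6 × 5.7 × 3.6 = 176.472 m³.
T = 0.161·V/[−S·ln(1−ᾱ)] = 0.161·176.472/111.685 = 0.25 s.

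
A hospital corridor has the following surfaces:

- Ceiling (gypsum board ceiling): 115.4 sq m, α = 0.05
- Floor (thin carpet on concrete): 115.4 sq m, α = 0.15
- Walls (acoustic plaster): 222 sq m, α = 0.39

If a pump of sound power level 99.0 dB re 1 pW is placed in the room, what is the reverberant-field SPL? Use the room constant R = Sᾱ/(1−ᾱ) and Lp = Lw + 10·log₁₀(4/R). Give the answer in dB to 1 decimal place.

83.4 dB

Σ(Sᵢαᵢ) = 115.4·0.05 + 115.4·0.15 + 222·0.39 = 109.660; total area S = 452.8 sq m.
ᾱ = 0.2422, so room constant R = A/(1−ᾱ) = 144.708 sq m.
Lp = 99.0 + 10·log₁₀(4/144.708) = 99.0 + (-15.58) = 83.4 dB.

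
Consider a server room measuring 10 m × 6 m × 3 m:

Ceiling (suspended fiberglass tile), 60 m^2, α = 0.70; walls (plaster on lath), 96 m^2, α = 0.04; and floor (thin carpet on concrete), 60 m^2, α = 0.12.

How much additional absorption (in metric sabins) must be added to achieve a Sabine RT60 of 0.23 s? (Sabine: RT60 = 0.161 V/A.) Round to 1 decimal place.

73.0 sabins

Total absorption A₁ = 60×0.70 + 96×0.04 + 60×0.12
  = 42.000 + 3.840 + 7.200 = 53.040 m^2 sabins.
For T = 0.23 s, need A₂ = 0.161·V/T = 0.161·180/0.23 = 126.000 sabins.
Shortfall: 126.000 − 53.040 = 73.0 sabins.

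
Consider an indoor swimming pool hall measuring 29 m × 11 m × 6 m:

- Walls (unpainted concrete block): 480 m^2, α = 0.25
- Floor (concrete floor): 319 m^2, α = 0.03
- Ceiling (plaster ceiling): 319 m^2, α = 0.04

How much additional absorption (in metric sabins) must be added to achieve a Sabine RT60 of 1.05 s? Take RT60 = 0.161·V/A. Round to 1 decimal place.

A₁ = Σ Sᵢαᵢ = 480·0.25 + 319·0.03 + 319·0.04 = 142.330 sabins.
V = 1914 m³. Required absorption A₂ = 0.161 × 1914 / 1.05 = 293.480 sabins.
ΔA = A₂ − A₁ = 293.480 − 142.330 = 151.1 sabins.

151.1 sabins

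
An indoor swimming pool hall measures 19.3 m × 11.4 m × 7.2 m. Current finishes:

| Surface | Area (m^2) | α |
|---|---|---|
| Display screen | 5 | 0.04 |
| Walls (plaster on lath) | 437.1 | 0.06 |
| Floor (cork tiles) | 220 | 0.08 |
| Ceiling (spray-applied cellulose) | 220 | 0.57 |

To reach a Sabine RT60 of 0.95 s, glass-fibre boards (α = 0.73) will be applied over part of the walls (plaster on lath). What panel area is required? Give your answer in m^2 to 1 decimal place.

Summing Sᵢαᵢ: 0.200 + 26.226 + 17.600 + 125.400 → A₁ = 169.426 sabins.
Required A₂ = 0.161·1584.144/0.95 = 268.471 sabins.
Absorption to add: 268.471 − 169.426 = 99.045 sabins.
Each m^2 of panel replacing the walls (plaster on lath) adds (0.73 − 0.06) = 0.67 sabins.
Area = ΔA/Δα = 99.045/0.67 = 147.8 m^2.

147.8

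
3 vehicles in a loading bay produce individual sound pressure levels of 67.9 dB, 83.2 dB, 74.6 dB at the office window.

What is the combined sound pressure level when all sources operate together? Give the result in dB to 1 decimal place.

Σ 10^(Lᵢ/10) = 2.439e+08.
L_total = 10·log₁₀(2.439e+08) = 83.9 dB.

83.9 dB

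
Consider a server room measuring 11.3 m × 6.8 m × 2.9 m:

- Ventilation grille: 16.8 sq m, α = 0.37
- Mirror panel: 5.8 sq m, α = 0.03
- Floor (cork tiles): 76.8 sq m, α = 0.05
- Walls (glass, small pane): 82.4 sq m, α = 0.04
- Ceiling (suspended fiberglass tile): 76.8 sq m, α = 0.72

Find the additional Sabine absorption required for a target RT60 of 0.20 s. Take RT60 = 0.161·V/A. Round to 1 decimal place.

110.6 sabins

A₁ = Σ Sᵢαᵢ = 16.8*0.37 + 5.8*0.03 + 76.8*0.05 + 82.4*0.04 + 76.8*0.72 = 68.822 sabins.
V = 222.836 m³. Required absorption A₂ = 0.161 × 222.836 / 0.20 = 179.383 sabins.
Additional absorption ΔA = 179.383 − 68.822 = 110.6 sabins.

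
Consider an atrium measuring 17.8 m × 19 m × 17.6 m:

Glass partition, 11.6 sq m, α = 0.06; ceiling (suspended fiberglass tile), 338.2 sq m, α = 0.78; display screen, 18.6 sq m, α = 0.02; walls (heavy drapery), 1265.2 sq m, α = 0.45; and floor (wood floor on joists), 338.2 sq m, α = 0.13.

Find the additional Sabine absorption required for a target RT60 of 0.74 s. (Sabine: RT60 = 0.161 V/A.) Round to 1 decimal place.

Summing Sᵢαᵢ: 0.696 + 263.796 + 0.372 + 569.340 + 43.966 → A₁ = 878.170 sabins.
V = 5952.32 m³. Required absorption A₂ = 0.161 × 5952.32 / 0.74 = 1295.032 sabins.
Additional absorption ΔA = 1295.032 − 878.170 = 416.9 sabins.

416.9 sabins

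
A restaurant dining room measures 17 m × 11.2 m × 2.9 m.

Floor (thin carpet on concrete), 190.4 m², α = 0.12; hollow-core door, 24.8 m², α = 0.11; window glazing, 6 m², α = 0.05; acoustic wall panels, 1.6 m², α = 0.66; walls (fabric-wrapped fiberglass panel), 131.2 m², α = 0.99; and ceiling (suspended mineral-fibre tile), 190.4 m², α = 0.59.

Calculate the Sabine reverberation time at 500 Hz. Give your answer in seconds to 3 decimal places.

0.330 sec

Equivalent absorption area: A = 190.4*0.12 + 24.8*0.11 + 6*0.05 + 1.6*0.66 + 131.2*0.99 + 190.4*0.59 = 269.156 m².
V = 17·11.2·2.9 = 552.16 m³.
T = 0.161 V/A = 0.161·552.16/269.156 = 0.330 s.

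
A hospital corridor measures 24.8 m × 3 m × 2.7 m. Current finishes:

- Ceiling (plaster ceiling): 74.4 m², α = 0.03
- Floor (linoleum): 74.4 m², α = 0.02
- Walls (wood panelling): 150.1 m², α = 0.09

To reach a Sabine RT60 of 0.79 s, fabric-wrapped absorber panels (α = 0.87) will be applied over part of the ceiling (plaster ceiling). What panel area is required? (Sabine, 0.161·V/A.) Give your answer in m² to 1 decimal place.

28.2

A₁ = Σ Sᵢαᵢ = 74.4*0.03 + 74.4*0.02 + 150.1*0.09 = 17.229 sabins.
V = 200.88 m³. Target absorption A₂ = 0.161 × 200.88 / 0.79 = 40.939 sabins.
ΔA needed = 40.939 − 17.229 = 23.710 sabins.
Net gain per m²: Δα = 0.87 − 0.03 = 0.84.
Panel area = 23.710 / 0.84 = 28.2 m².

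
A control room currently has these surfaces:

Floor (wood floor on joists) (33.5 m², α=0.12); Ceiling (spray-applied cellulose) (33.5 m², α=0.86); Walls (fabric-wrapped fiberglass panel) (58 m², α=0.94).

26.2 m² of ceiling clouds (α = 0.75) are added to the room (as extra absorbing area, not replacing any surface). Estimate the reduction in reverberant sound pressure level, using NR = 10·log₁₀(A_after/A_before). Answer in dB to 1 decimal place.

0.9 dB

Summing Sᵢαᵢ: 4.020 + 28.810 + 54.520 → A_before = 87.350 sabins.
Treatment contributes 26.2·0.75 = 19.650 sabins.
New total A_after = 107.000 sabins.
Reduction = 10 log₁₀(A_after/A_before) = 10 log₁₀(1.2250) = 0.9 dB.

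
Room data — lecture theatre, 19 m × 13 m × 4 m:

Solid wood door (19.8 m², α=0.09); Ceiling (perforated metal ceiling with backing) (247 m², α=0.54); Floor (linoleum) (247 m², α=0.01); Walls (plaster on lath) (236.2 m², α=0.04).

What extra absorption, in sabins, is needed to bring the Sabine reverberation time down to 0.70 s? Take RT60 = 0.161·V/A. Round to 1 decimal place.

80.2 sabins

Equivalent absorption area: A₁ = 19.8*0.09 + 247*0.54 + 247*0.01 + 236.2*0.04 = 147.080 m².
For T = 0.70 s, need A₂ = 0.161·V/T = 0.161·988/0.70 = 227.240 sabins.
Shortfall: 227.240 − 147.080 = 80.2 sabins.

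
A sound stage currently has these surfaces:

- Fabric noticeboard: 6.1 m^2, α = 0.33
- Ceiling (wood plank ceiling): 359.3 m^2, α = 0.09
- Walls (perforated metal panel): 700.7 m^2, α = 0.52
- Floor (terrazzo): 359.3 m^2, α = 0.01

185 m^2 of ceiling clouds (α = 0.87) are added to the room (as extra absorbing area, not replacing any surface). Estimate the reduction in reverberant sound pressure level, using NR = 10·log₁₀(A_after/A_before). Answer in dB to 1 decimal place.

Summing Sᵢαᵢ: 2.013 + 32.337 + 364.364 + 3.593 → A_before = 402.307 sabins.
Added absorption = 185 × 0.87 = 160.950 sabins.
New total A_after = 563.257 sabins.
Reduction = 10 log₁₀(A_after/A_before) = 10 log₁₀(1.4001) = 1.5 dB.

1.5 dB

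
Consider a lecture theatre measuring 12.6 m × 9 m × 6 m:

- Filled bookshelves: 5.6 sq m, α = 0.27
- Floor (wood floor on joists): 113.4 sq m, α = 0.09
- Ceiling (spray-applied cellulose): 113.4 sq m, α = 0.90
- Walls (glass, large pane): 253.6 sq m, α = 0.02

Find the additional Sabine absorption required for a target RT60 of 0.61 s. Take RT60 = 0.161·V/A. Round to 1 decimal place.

A₁ = Σ Sᵢαᵢ = 5.6*0.27 + 113.4*0.09 + 113.4*0.90 + 253.6*0.02 = 118.850 sabins.
V = 680.4 m³. Required absorption A₂ = 0.161 × 680.4 / 0.61 = 179.581 sabins.
Shortfall: 179.581 − 118.850 = 60.7 sabins.

60.7 sabins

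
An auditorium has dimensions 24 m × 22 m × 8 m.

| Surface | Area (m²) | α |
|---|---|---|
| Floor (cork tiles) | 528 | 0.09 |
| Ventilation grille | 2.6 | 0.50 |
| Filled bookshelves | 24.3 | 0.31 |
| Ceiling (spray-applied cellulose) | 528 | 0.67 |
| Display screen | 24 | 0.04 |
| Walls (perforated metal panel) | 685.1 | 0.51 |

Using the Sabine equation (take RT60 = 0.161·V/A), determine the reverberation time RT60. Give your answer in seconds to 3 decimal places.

Equivalent absorption area: A = 528·0.09 + 2.6·0.50 + 24.3·0.31 + 528·0.67 + 24·0.04 + 685.1·0.51 = 760.474 m².
V = 24·22·8 = 4224 m³.
Sabine: RT60 = 0.161 × 4224 / 760.474 = 0.894 s.

0.894 s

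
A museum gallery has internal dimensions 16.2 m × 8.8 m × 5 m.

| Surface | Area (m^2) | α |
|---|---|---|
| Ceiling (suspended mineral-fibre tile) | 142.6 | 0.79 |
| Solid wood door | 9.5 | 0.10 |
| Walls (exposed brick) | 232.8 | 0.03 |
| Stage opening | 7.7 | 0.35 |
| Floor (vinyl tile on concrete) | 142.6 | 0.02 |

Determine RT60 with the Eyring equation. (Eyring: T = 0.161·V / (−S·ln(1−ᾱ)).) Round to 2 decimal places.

Total surface area S = 142.6 + 9.5 + 232.8 + 7.7 + 142.6 = 535.2 m^2.
Absorption A = 142.6·0.79 + 9.5·0.10 + 232.8·0.03 + 7.7·0.35 + 142.6·0.02 = 126.135 sabins.
ᾱ = 126.135 / 535.2 = 0.2357.
−S·ln(1−ᾱ) = −535.2 × ln(1 − 0.2357) = 143.859.
V = 16.2 × 8.8 × 5 = 712.8 m³.
T = 0.161·V/[−S·ln(1−ᾱ)] = 0.161·712.8/143.859 = 0.80 s.

0.80 seconds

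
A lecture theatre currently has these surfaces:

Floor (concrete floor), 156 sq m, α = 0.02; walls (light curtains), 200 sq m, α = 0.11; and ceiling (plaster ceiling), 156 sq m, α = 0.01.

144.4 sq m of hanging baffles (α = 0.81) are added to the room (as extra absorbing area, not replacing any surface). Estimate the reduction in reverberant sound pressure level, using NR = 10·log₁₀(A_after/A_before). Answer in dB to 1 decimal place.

7.3 dB

Equivalent absorption area: A_before = 156*0.02 + 200*0.11 + 156*0.01 = 26.680 sq m.
Treatment contributes 144.4·0.81 = 116.964 sabins.
A_after = 26.680 + 116.964 = 143.644 sabins.
NR = 10·log₁₀(143.644/26.680) = 7.3 dB.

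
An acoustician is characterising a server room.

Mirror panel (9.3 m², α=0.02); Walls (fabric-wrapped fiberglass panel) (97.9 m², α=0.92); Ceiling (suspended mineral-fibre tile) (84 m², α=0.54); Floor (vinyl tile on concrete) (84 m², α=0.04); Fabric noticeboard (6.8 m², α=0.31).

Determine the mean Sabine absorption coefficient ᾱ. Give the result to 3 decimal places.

0.500

Total surface area S = 282.0 m².
A = 9.3·0.02 + 97.9·0.92 + 84·0.54 + 84·0.04 + 6.8·0.31 = 141.082 sabins.
ᾱ = A/S = 0.500.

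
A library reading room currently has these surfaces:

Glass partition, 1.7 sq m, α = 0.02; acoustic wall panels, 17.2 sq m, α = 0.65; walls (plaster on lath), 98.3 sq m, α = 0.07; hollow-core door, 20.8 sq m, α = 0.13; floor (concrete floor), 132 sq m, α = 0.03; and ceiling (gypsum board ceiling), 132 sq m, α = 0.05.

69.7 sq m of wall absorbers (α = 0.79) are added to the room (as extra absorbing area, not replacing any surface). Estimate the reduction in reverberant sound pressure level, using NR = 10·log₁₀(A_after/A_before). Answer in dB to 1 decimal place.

4.4 dB

Summing Sᵢαᵢ: 0.034 + 11.180 + 6.881 + 2.704 + 3.960 + 6.600 → A_before = 31.359 sabins.
Added absorption = 69.7 × 0.79 = 55.063 sabins.
New total A_after = 86.422 sabins.
NR = 10·log₁₀(86.422/31.359) = 4.4 dB.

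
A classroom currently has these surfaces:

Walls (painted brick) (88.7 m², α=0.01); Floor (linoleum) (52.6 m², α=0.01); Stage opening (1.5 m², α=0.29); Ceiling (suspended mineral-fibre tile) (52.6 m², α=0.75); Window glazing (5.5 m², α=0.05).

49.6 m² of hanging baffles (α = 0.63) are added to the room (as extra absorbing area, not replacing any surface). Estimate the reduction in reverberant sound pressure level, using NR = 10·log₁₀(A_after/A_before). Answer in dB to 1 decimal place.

2.4 dB

A_before = Σ Sᵢαᵢ = 88.7×0.01 + 52.6×0.01 + 1.5×0.29 + 52.6×0.75 + 5.5×0.05 = 41.573 sabins.
Treatment contributes 49.6·0.63 = 31.248 sabins.
New total A_after = 72.821 sabins.
NR = 10·log₁₀(72.821/41.573) = 2.4 dB.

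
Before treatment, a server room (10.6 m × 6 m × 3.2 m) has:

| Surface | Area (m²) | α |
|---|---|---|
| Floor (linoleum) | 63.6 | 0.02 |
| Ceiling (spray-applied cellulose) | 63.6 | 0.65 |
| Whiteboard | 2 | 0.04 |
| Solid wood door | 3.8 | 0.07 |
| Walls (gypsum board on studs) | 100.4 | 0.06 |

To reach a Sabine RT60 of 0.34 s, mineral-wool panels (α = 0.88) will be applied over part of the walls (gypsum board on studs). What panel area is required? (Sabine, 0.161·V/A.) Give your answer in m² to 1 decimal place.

57.8

A₁ = Σ Sᵢαᵢ = 63.6*0.02 + 63.6*0.65 + 2*0.04 + 3.8*0.07 + 100.4*0.06 = 48.982 sabins.
Required A₂ = 0.161·203.52/0.34 = 96.373 sabins.
Absorption to add: 96.373 − 48.982 = 47.391 sabins.
Net gain per m²: Δα = 0.88 − 0.06 = 0.82.
Panel area = 47.391 / 0.82 = 57.8 m².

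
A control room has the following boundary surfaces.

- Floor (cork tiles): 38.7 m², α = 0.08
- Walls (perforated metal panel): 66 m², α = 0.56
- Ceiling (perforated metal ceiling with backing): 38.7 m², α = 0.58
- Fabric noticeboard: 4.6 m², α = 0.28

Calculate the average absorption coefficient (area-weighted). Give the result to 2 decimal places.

0.43

Total surface area S = 148.0 m².
A = 38.7·0.08 + 66·0.56 + 38.7·0.58 + 4.6·0.28 = 63.790 sabins.
ᾱ = A/S = 0.43.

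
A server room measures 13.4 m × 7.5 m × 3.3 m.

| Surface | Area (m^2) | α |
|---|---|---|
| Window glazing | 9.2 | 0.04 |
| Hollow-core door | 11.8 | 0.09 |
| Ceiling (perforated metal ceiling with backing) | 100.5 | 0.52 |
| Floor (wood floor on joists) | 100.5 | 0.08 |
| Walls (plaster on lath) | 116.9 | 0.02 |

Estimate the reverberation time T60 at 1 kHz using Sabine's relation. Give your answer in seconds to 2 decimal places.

A = Σ Sᵢαᵢ = 9.2·0.04 + 11.8·0.09 + 100.5·0.52 + 100.5·0.08 + 116.9·0.02 = 64.068 sabins.
V = 13.4·7.5·3.3 = 331.65 m³.
T = 0.161 V/A = 0.161·331.65/64.068 = 0.83 s.

0.83 s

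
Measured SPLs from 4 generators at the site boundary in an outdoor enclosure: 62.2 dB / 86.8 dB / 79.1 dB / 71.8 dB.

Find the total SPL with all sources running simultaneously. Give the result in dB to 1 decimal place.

Σ 10^(Lᵢ/10) = 5.767e+08.
Back to dB: 10·log₁₀ Σ = 87.6 dB.

87.6 dB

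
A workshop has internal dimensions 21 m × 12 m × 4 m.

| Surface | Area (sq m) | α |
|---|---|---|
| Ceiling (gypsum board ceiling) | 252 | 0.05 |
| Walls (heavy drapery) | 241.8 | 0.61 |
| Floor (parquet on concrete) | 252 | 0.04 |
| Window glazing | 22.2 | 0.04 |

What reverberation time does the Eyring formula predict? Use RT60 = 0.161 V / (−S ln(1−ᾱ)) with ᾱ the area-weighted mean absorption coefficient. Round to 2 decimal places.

0.84 seconds

Total surface area S = 252 + 241.8 + 252 + 22.2 = 768.0 sq m.
Absorption A = 252·0.05 + 241.8·0.61 + 252·0.04 + 22.2·0.04 = 171.066 sabins.
ᾱ = 171.066 / 768.0 = 0.2227.
Eyring denominator: −S ln(1−ᾱ) = 193.481.
V = 21 × 12 × 4 = 1008 m³.
T = 0.161·V/[−S·ln(1−ᾱ)] = 0.161·1008/193.481 = 0.84 s.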